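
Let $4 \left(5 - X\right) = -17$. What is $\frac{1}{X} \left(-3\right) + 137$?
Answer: $\frac{5057}{37} \approx 136.68$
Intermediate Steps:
$X = \frac{37}{4}$ ($X = 5 - - \frac{17}{4} = 5 + \frac{17}{4} = \frac{37}{4} \approx 9.25$)
$\frac{1}{X} \left(-3\right) + 137 = \frac{1}{\frac{37}{4}} \left(-3\right) + 137 = \frac{4}{37} \left(-3\right) + 137 = - \frac{12}{37} + 137 = \frac{5057}{37}$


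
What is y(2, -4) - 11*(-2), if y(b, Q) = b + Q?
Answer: 20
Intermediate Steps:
y(b, Q) = Q + b
y(2, -4) - 11*(-2) = (-4 + 2) - 11*(-2) = -2 + 22 = 20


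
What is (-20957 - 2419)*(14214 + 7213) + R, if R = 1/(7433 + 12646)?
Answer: -10057120366607/20079 ≈ -5.0088e+8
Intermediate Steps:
R = 1/20079 ≈ 4.9803e-5
(-20957 - 2419)*(14214 + 7213) + R = (-20957 - 2419)*(14214 + 7213) + 1/20079 = -23376*21427 + 1/20079 = -500877552 + 1/20079 = -10057120366607/20079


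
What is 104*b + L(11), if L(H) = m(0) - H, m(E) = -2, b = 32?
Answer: 3315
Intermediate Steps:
L(H) = -2 - H
104*b + L(11) = 104*32 + (-2 - 1*11) = 3328 + (-2 - 11) = 3328 - 13 = 3315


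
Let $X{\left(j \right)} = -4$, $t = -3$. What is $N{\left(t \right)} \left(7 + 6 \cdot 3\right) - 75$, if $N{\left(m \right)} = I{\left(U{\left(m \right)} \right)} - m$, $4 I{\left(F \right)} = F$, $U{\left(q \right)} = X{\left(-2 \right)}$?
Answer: $-25$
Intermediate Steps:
$U{\left(q \right)} = -4$
$I{\left(F \right)} = \frac{F}{4}$
$N{\left(m \right)} = -1 - m$ ($N{\left(m \right)} = \frac{1}{4} \left(-4\right) - m = -1 - m$)
$N{\left(t \right)} \left(7 + 6 \cdot 3\right) - 75 = \left(-1 - -3\right) \left(7 + 6 \cdot 3\right) - 75 = \left(-1 + 3\right) \left(7 + 18\right) - 75 = 2 \cdot 25 - 75 = 50 - 75 = -25$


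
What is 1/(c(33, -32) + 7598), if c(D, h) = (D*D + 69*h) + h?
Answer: 1/6447 ≈ 0.00015511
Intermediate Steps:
c(D, h) = D**2 + 70*h (c(D, h) = (D**2 + 69*h) + h = D**2 + 70*h)
1/(c(33, -32) + 7598) = 1/((33**2 + 70*(-32)) + 7598) = 1/((1089 - 2240) + 7598) = 1/(-1151 + 7598) = 1/6447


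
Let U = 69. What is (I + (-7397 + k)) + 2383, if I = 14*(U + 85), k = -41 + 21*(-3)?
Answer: -2962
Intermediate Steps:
k = -104 (k = -41 - 63 = -104)
I = 2156 (I = 14*(69 + 85) = 14*154 = 2156)
(I + (-7397 + k)) + 2383 = (2156 + (-7397 - 104)) + 2383 = (2156 - 7501) + 2383 = -5345 + 2383 = -2962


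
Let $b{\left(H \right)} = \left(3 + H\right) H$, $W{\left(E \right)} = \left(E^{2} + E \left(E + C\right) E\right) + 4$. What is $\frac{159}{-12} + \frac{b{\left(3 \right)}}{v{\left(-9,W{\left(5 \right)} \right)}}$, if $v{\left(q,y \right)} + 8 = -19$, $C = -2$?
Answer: $- \frac{167}{12} \approx -13.917$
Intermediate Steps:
$W{\left(E \right)} = 4 + E^{2} + E^{2} \left(-2 + E\right)$ ($W{\left(E \right)} = \left(E^{2} + E \left(E - 2\right) E\right) + 4 = \left(E^{2} + E \left(-2 + E\right) E\right) + 4 = \left(E^{2} + E^{2} \left(-2 + E\right)\right) + 4 = 4 + E^{2} + E^{2} \left(-2 + E\right)$)
$b{\left(H \right)} = H \left(3 + H\right)$
$v{\left(q,y \right)} = -27$ ($v{\left(q,y \right)} = -8 - 19 = -27$)
$\frac{159}{-12} + \frac{b{\left(3 \right)}}{v{\left(-9,W{\left(5 \right)} \right)}} = \frac{159}{-12} + \frac{3 \left(3 + 3\right)}{-27} = 159 \left(- \frac{1}{12}\right) + 3 \cdot 6 \left(- \frac{1}{27}\right) = - \frac{53}{4} + 18 \left(- \frac{1}{27}\right) = - \frac{53}{4} - \frac{2}{3} = - \frac{167}{12}$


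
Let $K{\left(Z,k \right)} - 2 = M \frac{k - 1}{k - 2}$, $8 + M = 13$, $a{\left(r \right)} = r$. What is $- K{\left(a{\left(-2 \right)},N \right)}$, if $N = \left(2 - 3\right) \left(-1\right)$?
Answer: $-2$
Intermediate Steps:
$M = 5$ ($M = -8 + 13 = 5$)
$N = 1$ ($N = \left(-1\right) \left(-1\right) = 1$)
$K{\left(Z,k \right)} = 2 + \frac{5 \left(-1 + k\right)}{-2 + k}$ ($K{\left(Z,k \right)} = 2 + 5 \frac{k - 1}{k - 2} = 2 + 5 \frac{-1 + k}{-2 + k} = 2 + \frac{5 \left(-1 + k\right)}{-2 + k}$)
$- K{\left(a{\left(-2 \right)},N \right)} = - \frac{-9 + 7 \cdot 1}{-2 + 1} = - \frac{-9 + 7}{-1} = - \left(-1\right) \left(-2\right) = \left(-1\right) 2 = -2$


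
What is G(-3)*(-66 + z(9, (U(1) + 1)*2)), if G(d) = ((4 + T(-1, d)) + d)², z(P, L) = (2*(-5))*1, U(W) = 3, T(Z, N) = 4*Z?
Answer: -684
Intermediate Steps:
z(P, L) = -10 (z(P, L) = -10*1 = -10)
G(d) = d² (G(d) = ((4 + 4*(-1)) + d)² = ((4 - 4) + d)² = (0 + d)² = d²)
G(-3)*(-66 + z(9, (U(1) + 1)*2)) = (-3)²*(-66 - 10) = 9*(-76) = -684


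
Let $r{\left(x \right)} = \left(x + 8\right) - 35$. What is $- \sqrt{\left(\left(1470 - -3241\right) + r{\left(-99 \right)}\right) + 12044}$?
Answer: $- \sqrt{16629} \approx -128.95$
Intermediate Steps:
$r{\left(x \right)} = -27 + x$ ($r{\left(x \right)} = \left(8 + x\right) - 35 = -27 + x$)
$- \sqrt{\left(\left(1470 - -3241\right) + r{\left(-99 \right)}\right) + 12044} = - \sqrt{\left(\left(1470 - -3241\right) - 126\right) + 12044} = - \sqrt{\left(\left(1470 + \left(-1671 + 4912\right)\right) - 126\right) + 12044} = - \sqrt{\left(\left(1470 + 3241\right) - 126\right) + 12044} = - \sqrt{\left(4711 - 126\right) + 12044} = - \sqrt{4585 + 12044} = - \sqrt{16629}$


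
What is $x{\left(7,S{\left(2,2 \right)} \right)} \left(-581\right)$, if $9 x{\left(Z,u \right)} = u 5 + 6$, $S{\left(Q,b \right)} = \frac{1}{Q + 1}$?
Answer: $- \frac{13363}{27} \approx -494.93$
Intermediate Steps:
$S{\left(Q,b \right)} = \frac{1}{1 + Q}$
$x{\left(Z,u \right)} = \frac{2}{3} + \frac{5 u}{9}$ ($x{\left(Z,u \right)} = \frac{u 5 + 6}{9} = \frac{5 u + 6}{9} = \frac{6 + 5 u}{9} = \frac{2}{3} + \frac{5 u}{9}$)
$x{\left(7,S{\left(2,2 \right)} \right)} \left(-581\right) = \left(\frac{2}{3} + \frac{5}{9 \left(1 + 2\right)}\right) \left(-581\right) = \left(\frac{2}{3} + \frac{5}{9 \cdot 3}\right) \left(-581\right) = \left(\frac{2}{3} + \frac{5}{9} \cdot \frac{1}{3}\right) \left(-581\right) = \left(\frac{2}{3} + \frac{5}{27}\right) \left(-581\right) = \frac{23}{27} \left(-581\right) = - \frac{13363}{27}$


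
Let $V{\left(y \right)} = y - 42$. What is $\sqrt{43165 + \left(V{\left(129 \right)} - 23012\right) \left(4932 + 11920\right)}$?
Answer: $i \sqrt{386288935} \approx 19654.0 i$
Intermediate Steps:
$V{\left(y \right)} = -42 + y$ ($V{\left(y \right)} = y - 42 = -42 + y$)
$\sqrt{43165 + \left(V{\left(129 \right)} - 23012\right) \left(4932 + 11920\right)} = \sqrt{43165 + \left(\left(-42 + 129\right) - 23012\right) \left(4932 + 11920\right)} = \sqrt{43165 + \left(87 - 23012\right) 16852} = \sqrt{43165 - 386332100} = \sqrt{-386288935} = i \sqrt{386288935}$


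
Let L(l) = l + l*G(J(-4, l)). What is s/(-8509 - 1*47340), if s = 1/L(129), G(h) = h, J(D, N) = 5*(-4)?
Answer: 1/136885899 ≈ 7.3054e-9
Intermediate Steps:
J(D, N) = -20
L(l) = -19*l (L(l) = l + l*(-20) = l - 20*l = -19*l)
s = -1/2451 (s = 1/(-19*129) = 1/(-2451) = -1/2451 ≈ -0.00040800)
s/(-8509 - 1*47340) = -1/(2451*(-8509 - 1*47340)) = -1/(2451*(-8509 - 47340)) = -1/2451/(-55849) = -1/2451*(-1/55849) = 1/136885899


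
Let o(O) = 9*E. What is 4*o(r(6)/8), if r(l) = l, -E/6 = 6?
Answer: -1296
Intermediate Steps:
E = -36 (E = -6*6 = -36)
o(O) = -324 (o(O) = 9*(-36) = -324)
4*o(r(6)/8) = 4*(-324) = -1296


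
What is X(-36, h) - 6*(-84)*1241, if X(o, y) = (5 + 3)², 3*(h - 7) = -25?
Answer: 625528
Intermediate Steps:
h = -4/3 (h = 7 + (⅓)*(-25) = 7 - 25/3 = -4/3 ≈ -1.3333)
X(o, y) = 64 (X(o, y) = 8² = 64)
X(-36, h) - 6*(-84)*1241 = 64 - 6*(-84)*1241 = 64 + 504*1241 = 64 + 625464 = 625528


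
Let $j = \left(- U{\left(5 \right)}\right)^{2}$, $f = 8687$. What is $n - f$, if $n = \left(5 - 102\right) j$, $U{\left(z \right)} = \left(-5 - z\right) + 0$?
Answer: $-18387$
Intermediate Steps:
$U{\left(z \right)} = -5 - z$
$j = 100$ ($j = \left(- (-5 - 5)\right)^{2} = \left(\left(-1\right) \left(-10\right)\right)^{2} = 10^{2} = 100$)
$n = -9700$ ($n = \left(5 - 102\right) 100 = \left(-97\right) 100 = -9700$)
$n - f = -9700 - 8687 = -18387$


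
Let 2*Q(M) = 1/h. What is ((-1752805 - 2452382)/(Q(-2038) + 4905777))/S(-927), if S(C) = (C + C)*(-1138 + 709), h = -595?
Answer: -278009585/257958166231623 ≈ -1.0777e-6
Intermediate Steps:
S(C) = -858*C (S(C) = (2*C)*(-429) = -858*C)
Q(M) = -1/1190 (Q(M) = (1/2)/(-595) = (1/2)*(-1/595) = -1/1190)
((-1752805 - 2452382)/(Q(-2038) + 4905777))/S(-927) = ((-1752805 - 2452382)/(-1/1190 + 4905777))/((-858*(-927))) = -4205187/5837874629/1190/795366 = -4205187*1190/5837874629*(1/795366) = -5004172530/5837874629*1/795366 = -278009585/257958166231623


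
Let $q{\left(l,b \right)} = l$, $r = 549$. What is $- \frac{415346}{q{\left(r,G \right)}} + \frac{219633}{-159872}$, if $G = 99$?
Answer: $- \frac{66522774229}{87769728} \approx -757.92$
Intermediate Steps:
$- \frac{415346}{q{\left(r,G \right)}} + \frac{219633}{-159872} = - \frac{415346}{549} + \frac{219633}{-159872} = \left(-415346\right) \frac{1}{549} + 219633 \left(- \frac{1}{159872}\right) = - \frac{415346}{549} - \frac{219633}{159872} = - \frac{66522774229}{87769728}$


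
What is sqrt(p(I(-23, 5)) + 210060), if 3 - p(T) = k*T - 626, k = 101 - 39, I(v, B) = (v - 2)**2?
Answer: sqrt(171939) ≈ 414.66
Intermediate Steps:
I(v, B) = (-2 + v)**2
k = 62
p(T) = 629 - 62*T (p(T) = 3 - (62*T - 626) = 3 - (-626 + 62*T) = 3 + (626 - 62*T) = 629 - 62*T)
sqrt(p(I(-23, 5)) + 210060) = sqrt((629 - 62*(-2 - 23)**2) + 210060) = sqrt((629 - 62*(-25)**2) + 210060) = sqrt((629 - 62*625) + 210060) = sqrt((629 - 38750) + 210060) = sqrt(-38121 + 210060) = sqrt(171939)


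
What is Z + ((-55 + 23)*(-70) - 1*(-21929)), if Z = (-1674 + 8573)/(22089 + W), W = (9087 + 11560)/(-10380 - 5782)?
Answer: 8628003924937/356981771 ≈ 24169.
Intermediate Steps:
W = -20647/16162 (W = 20647/(-16162) = 20647*(-1/16162) = -20647/16162 ≈ -1.2775)
Z = 111501638/356981771 (Z = (-1674 + 8573)/(22089 - 20647/16162) = 6899/(356981771/16162) = 6899*(16162/356981771) = 111501638/356981771 ≈ 0.31235)
Z + ((-55 + 23)*(-70) - 1*(-21929)) = 111501638/356981771 + ((-55 + 23)*(-70) - 1*(-21929)) = 111501638/356981771 + (-32*(-70) + 21929) = 111501638/356981771 + (2240 + 21929) = 111501638/356981771 + 24169 = 8628003924937/356981771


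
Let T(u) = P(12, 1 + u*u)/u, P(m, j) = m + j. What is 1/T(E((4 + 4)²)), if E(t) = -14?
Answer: -14/209 ≈ -0.066986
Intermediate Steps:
P(m, j) = j + m
T(u) = (13 + u²)/u (T(u) = ((1 + u*u) + 12)/u = ((1 + u²) + 12)/u = (13 + u²)/u)
1/T(E((4 + 4)²)) = 1/(-14 + 13/(-14)) = 1/(-14 + 13*(-1/14)) = 1/(-14 - 13/14) = 1/(-209/14) = -14/209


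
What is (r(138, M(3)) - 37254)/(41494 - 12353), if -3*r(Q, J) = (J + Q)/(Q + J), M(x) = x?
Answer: -111763/87423 ≈ -1.2784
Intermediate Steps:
r(Q, J) = -1/3 (r(Q, J) = -(J + Q)/(3*(Q + J)) = -(J + Q)/(3*(J + Q)) = -1/3*1 = -1/3)
(r(138, M(3)) - 37254)/(41494 - 12353) = (-1/3 - 37254)/(41494 - 12353) = -111763/3/29141 = -111763/3*1/29141 = -111763/87423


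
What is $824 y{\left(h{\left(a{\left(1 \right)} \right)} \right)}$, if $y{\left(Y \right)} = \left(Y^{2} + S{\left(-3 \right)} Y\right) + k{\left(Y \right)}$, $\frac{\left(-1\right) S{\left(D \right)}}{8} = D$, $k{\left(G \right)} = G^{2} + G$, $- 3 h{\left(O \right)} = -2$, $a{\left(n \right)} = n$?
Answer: $\frac{130192}{9} \approx 14466.0$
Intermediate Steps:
$h{\left(O \right)} = \frac{2}{3}$ ($h{\left(O \right)} = \left(- \frac{1}{3}\right) \left(-2\right) = \frac{2}{3}$)
$k{\left(G \right)} = G + G^{2}$
$S{\left(D \right)} = - 8 D$
$y{\left(Y \right)} = Y^{2} + 24 Y + Y \left(1 + Y\right)$ ($y{\left(Y \right)} = \left(Y^{2} + \left(-8\right) \left(-3\right) Y\right) + Y \left(1 + Y\right) = \left(Y^{2} + 24 Y\right) + Y \left(1 + Y\right) = Y^{2} + 24 Y + Y \left(1 + Y\right)$)
$824 y{\left(h{\left(a{\left(1 \right)} \right)} \right)} = 824 \frac{2 \left(25 + 2 \cdot \frac{2}{3}\right)}{3} = 824 \frac{2 \left(25 + \frac{4}{3}\right)}{3} = 824 \cdot \frac{2}{3} \cdot \frac{79}{3} = 824 \cdot \frac{158}{9} = \frac{130192}{9}$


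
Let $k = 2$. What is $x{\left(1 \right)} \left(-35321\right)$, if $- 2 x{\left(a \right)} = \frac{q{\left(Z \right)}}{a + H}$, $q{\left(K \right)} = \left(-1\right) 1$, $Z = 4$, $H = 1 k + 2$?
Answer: $- \frac{35321}{10} \approx -3532.1$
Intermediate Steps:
$H = 4$ ($H = 1 \cdot 2 + 2 = 2 + 2 = 4$)
$q{\left(K \right)} = -1$
$x{\left(a \right)} = \frac{1}{2 \left(4 + a\right)}$ ($x{\left(a \right)} = - \frac{\frac{1}{a + 4} \left(-1\right)}{2} = - \frac{\frac{1}{4 + a} \left(-1\right)}{2} = - \frac{\left(-1\right) \frac{1}{4 + a}}{2} = \frac{1}{2 \left(4 + a\right)}$)
$x{\left(1 \right)} \left(-35321\right) = \frac{1}{2 \left(4 + 1\right)} \left(-35321\right) = \frac{1}{2 \cdot 5} \left(-35321\right) = \frac{1}{2} \cdot \frac{1}{5} \left(-35321\right) = \frac{1}{10} \left(-35321\right) = - \frac{35321}{10}$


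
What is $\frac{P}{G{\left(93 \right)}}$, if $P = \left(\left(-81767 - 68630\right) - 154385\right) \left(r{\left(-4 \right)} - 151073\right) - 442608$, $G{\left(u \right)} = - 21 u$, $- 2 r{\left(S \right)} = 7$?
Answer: $- \frac{730872305}{31} \approx -2.3577 \cdot 10^{7}$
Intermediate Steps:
$r{\left(S \right)} = - \frac{7}{2}$ ($r{\left(S \right)} = \left(- \frac{1}{2}\right) 7 = - \frac{7}{2}$)
$P = 46044955215$ ($P = \left(\left(-81767 - 68630\right) - 154385\right) \left(- \frac{7}{2} - 151073\right) - 442608 = \left(-150397 - 154385\right) \left(- \frac{302153}{2}\right) - 442608 = \left(-304782\right) \left(- \frac{302153}{2}\right) - 442608 = 46045397823 - 442608 = 46044955215$)
$\frac{P}{G{\left(93 \right)}} = \frac{46044955215}{\left(-21\right) 93} = \frac{46044955215}{-1953} = 46044955215 \left(- \frac{1}{1953}\right) = - \frac{730872305}{31}$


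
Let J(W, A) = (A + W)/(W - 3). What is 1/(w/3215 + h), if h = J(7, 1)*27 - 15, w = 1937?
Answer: 3215/127322 ≈ 0.025251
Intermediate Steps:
J(W, A) = (A + W)/(-3 + W)
h = 39 (h = ((1 + 7)/(-3 + 7))*27 - 15 = (8/4)*27 - 15 = ((¼)*8)*27 - 15 = 2*27 - 15 = 54 - 15 = 39)
1/(w/3215 + h) = 1/(1937/3215 + 39) = 1/(127322/3215) = 3215/127322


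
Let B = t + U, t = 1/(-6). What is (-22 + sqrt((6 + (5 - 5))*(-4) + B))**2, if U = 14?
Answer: (132 - I*sqrt(366))**2/36 ≈ 473.83 - 140.29*I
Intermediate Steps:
t = -1/6 ≈ -0.16667
B = 83/6 (B = -1/6 + 14 = 83/6 ≈ 13.833)
(-22 + sqrt((6 + (5 - 5))*(-4) + B))**2 = (-22 + sqrt((6 + (5 - 5))*(-4) + 83/6))**2 = (-22 + sqrt((6 + 0)*(-4) + 83/6))**2 = (-22 + sqrt(6*(-4) + 83/6))**2 = (-22 + sqrt(-24 + 83/6))**2 = (-22 + sqrt(-61/6))**2 = (-22 + I*sqrt(366)/6)**2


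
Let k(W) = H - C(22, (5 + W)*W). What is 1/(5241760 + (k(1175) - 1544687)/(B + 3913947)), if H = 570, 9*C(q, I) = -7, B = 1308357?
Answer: 23500368/123183282019157 ≈ 1.9078e-7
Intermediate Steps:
C(q, I) = -7/9 (C(q, I) = (⅑)*(-7) = -7/9)
k(W) = 5137/9 (k(W) = 570 - 1*(-7/9) = 570 + 7/9 = 5137/9)
1/(5241760 + (k(1175) - 1544687)/(B + 3913947)) = 1/(5241760 + (5137/9 - 1544687)/(1308357 + 3913947)) = 1/(5241760 - 13897046/9/5222304) = 1/(5241760 - 13897046/9*1/5222304) = 1/(5241760 - 6948523/23500368) = 1/(123183282019157/23500368) = 23500368/123183282019157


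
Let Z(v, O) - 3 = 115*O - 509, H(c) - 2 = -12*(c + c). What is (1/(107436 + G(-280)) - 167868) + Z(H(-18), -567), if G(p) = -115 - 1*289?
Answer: -25000427527/107032 ≈ -2.3358e+5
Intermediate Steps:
H(c) = 2 - 24*c (H(c) = 2 - 12*(c + c) = 2 - 24*c)
Z(v, O) = -506 + 115*O (Z(v, O) = 3 + (115*O - 509) = 3 + (-509 + 115*O) = -506 + 115*O)
G(p) = -404 (G(p) = -115 - 289 = -404)
(1/(107436 + G(-280)) - 167868) + Z(H(-18), -567) = (1/(107436 - 404) - 167868) + (-506 + 115*(-567)) = (1/107032 - 167868) + (-506 - 65205) = (1/107032 - 167868) - 65711 = -17967247775/107032 - 65711 = -25000427527/107032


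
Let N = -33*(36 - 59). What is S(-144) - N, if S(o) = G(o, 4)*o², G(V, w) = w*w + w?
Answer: 413961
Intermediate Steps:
G(V, w) = w + w² (G(V, w) = w² + w = w + w²)
N = 759 (N = -33*(-23) = 759)
S(o) = 20*o² (S(o) = (4*(1 + 4))*o² = (4*5)*o² = 20*o²)
S(-144) - N = 20*(-144)² - 1*759 = 20*20736 - 759 = 414720 - 759 = 413961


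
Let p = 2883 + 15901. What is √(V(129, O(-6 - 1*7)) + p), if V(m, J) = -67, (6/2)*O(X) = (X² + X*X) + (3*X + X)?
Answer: √18717 ≈ 136.81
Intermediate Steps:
O(X) = 2*X²/3 + 4*X/3 (O(X) = ((X² + X*X) + (3*X + X))/3 = ((X² + X²) + 4*X)/3 = (2*X² + 4*X)/3 = 2*X²/3 + 4*X/3)
p = 18784
√(V(129, O(-6 - 1*7)) + p) = √(-67 + 18784) = √18717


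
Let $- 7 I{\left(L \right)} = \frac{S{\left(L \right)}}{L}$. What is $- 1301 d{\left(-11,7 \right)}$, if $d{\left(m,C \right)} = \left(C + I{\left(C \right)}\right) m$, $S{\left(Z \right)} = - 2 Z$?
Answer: $\frac{729861}{7} \approx 1.0427 \cdot 10^{5}$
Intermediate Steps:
$I{\left(L \right)} = \frac{2}{7}$ ($I{\left(L \right)} = - \frac{- 2 L \frac{1}{L}}{7} = \left(- \frac{1}{7}\right) \left(-2\right) = \frac{2}{7}$)
$d{\left(m,C \right)} = m \left(\frac{2}{7} + C\right)$ ($d{\left(m,C \right)} = \left(C + \frac{2}{7}\right) m = \left(\frac{2}{7} + C\right) m = m \left(\frac{2}{7} + C\right)$)
$- 1301 d{\left(-11,7 \right)} = - 1301 \cdot \frac{1}{7} \left(-11\right) \left(2 + 7 \cdot 7\right) = - 1301 \cdot \frac{1}{7} \left(-11\right) \left(2 + 49\right) = - 1301 \cdot \frac{1}{7} \left(-11\right) 51 = \left(-1301\right) \left(- \frac{561}{7}\right) = \frac{729861}{7}$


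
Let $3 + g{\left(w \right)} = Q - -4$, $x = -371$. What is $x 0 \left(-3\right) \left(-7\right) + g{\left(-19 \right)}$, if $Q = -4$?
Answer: $-3$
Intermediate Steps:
$g{\left(w \right)} = -3$ ($g{\left(w \right)} = -3 - 0 = -3 + \left(-4 + 4\right) = -3 + 0 = -3$)
$x 0 \left(-3\right) \left(-7\right) + g{\left(-19 \right)} = - 371 \cdot 0 \left(-3\right) \left(-7\right) - 3 = - 371 \cdot 0 \left(-7\right) - 3 = \left(-371\right) 0 - 3 = 0 - 3 = -3$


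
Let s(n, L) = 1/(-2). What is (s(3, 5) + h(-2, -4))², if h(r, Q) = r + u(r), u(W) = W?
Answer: 81/4 ≈ 20.250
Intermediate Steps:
s(n, L) = -½
h(r, Q) = 2*r (h(r, Q) = r + r = 2*r)
(s(3, 5) + h(-2, -4))² = (-½ + 2*(-2))² = (-½ - 4)² = (-9/2)² = 81/4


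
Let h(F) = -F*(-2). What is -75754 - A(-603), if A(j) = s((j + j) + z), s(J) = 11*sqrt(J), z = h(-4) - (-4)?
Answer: -75754 - 121*I*sqrt(10) ≈ -75754.0 - 382.64*I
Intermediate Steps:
h(F) = 2*F
z = -4 (z = 2*(-4) - (-4) = -8 - 1*(-4) = -8 + 4 = -4)
A(j) = 11*sqrt(-4 + 2*j) (A(j) = 11*sqrt((j + j) - 4) = 11*sqrt(2*j - 4) = 11*sqrt(-4 + 2*j))
-75754 - A(-603) = -75754 - 11*sqrt(-4 + 2*(-603)) = -75754 - 11*sqrt(-4 - 1206) = -75754 - 11*sqrt(-1210) = -75754 - 11*11*I*sqrt(10) = -75754 - 121*I*sqrt(10)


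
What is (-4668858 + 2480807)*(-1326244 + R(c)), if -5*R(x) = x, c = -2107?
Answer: 14504837328763/5 ≈ 2.9010e+12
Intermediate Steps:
R(x) = -x/5
(-4668858 + 2480807)*(-1326244 + R(c)) = (-4668858 + 2480807)*(-1326244 - 1/5*(-2107)) = -2188051*(-1326244 + 2107/5) = -2188051*(-6629113/5) = 14504837328763/5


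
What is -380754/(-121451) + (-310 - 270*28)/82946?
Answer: 1392100087/457903393 ≈ 3.0402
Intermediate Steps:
-380754/(-121451) + (-310 - 270*28)/82946 = -380754*(-1/121451) + (-310 - 7560)*(1/82946) = 34614/11041 - 7870*1/82946 = 34614/11041 - 3935/41473 = 1392100087/457903393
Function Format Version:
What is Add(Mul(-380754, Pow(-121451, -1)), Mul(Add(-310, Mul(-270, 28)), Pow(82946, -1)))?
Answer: Rational(1392100087, 457903393) ≈ 3.0402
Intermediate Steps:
Add(Mul(-380754, Pow(-121451, -1)), Mul(Add(-310, Mul(-270, 28)), Pow(82946, -1))) = Add(Mul(-380754, Rational(-1, 121451)), Mul(Add(-310, -7560), Rational(1, 82946))) = Add(Rational(34614, 11041), Mul(-7870, Rational(1, 82946))) = Add(Rational(34614, 11041), Rational(-3935, 41473)) = Rational(1392100087, 457903393)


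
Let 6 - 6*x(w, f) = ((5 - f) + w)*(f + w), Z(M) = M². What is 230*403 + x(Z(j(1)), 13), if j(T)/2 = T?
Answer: 278107/3 ≈ 92702.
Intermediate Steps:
j(T) = 2*T
x(w, f) = 1 - (f + w)*(5 + w - f)/6 (x(w, f) = 1 - ((5 - f) + w)*(f + w)/6 = 1 - (5 + w - f)*(f + w)/6 = 1 - (f + w)*(5 + w - f)/6)
230*403 + x(Z(j(1)), 13) = 230*403 + (1 - ⅚*13 - 5*(2*1)²/6 - ((2*1)²)²/6 + (⅙)*13²) = 92690 + (1 - 65/6 - ⅚*2² - (2²)²/6 + (⅙)*169) = 92690 + (1 - 65/6 - ⅚*4 - ⅙*4² + 169/6) = 92690 + (1 - 65/6 - 10/3 - ⅙*16 + 169/6) = 92690 + (1 - 65/6 - 10/3 - 8/3 + 169/6) = 92690 + 37/3 = 278107/3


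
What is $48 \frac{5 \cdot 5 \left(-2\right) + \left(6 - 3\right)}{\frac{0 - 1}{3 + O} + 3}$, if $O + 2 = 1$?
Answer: $- \frac{4512}{5} \approx -902.4$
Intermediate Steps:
$O = -1$ ($O = -2 + 1 = -1$)
$48 \frac{5 \cdot 5 \left(-2\right) + \left(6 - 3\right)}{\frac{0 - 1}{3 + O} + 3} = 48 \frac{5 \cdot 5 \left(-2\right) + \left(6 - 3\right)}{\frac{0 - 1}{3 - 1} + 3} = 48 \frac{25 \left(-2\right) + \left(6 - 3\right)}{- \frac{1}{2} + 3} = 48 \frac{-50 + 3}{\left(-1\right) \frac{1}{2} + 3} = 48 \left(- \frac{47}{- \frac{1}{2} + 3}\right) = 48 \left(- \frac{47}{\frac{5}{2}}\right) = 48 \left(\left(-47\right) \frac{2}{5}\right) = 48 \left(- \frac{94}{5}\right) = - \frac{4512}{5}$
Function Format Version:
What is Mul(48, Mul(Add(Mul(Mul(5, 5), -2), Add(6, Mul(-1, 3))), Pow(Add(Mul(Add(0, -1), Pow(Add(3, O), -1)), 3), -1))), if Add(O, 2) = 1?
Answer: Rational(-4512, 5) ≈ -902.40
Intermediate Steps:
O = -1 (O = Add(-2, 1) = -1)
Mul(48, Mul(Add(Mul(Mul(5, 5), -2), Add(6, Mul(-1, 3))), Pow(Add(Mul(Add(0, -1), Pow(Add(3, O), -1)), 3), -1))) = Mul(48, Mul(Add(Mul(Mul(5, 5), -2), Add(6, Mul(-1, 3))), Pow(Add(Mul(Add(0, -1), Pow(Add(3, -1), -1)), 3), -1))) = Mul(48, Mul(Add(Mul(25, -2), Add(6, -3)), Pow(Add(Mul(-1, Pow(2, -1)), 3), -1))) = Mul(48, Mul(Add(-50, 3), Pow(Add(Mul(-1, Rational(1, 2)), 3), -1))) = Mul(48, Mul(-47, Pow(Add(Rational(-1, 2), 3), -1))) = Mul(48, Mul(-47, Pow(Rational(5, 2), -1))) = Mul(48, Mul(-47, Rational(2, 5))) = Mul(48, Rational(-94, 5)) = Rational(-4512, 5)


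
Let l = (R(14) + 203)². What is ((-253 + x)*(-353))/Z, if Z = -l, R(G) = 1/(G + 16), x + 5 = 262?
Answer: 1270800/37100281 ≈ 0.034253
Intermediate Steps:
x = 257 (x = -5 + 262 = 257)
R(G) = 1/(16 + G)
l = 37100281/900 (l = (1/(16 + 14) + 203)² = (1/30 + 203)² = (6091/30)² = 37100281/900 ≈ 41223.)
Z = -37100281/900 (Z = -1*37100281/900 = -37100281/900 ≈ -41223.)
((-253 + x)*(-353))/Z = ((-253 + 257)*(-353))/(-37100281/900) = (4*(-353))*(-900/37100281) = -1412*(-900/37100281) = 1270800/37100281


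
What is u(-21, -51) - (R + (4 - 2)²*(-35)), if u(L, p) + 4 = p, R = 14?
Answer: 71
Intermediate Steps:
u(L, p) = -4 + p
u(-21, -51) - (R + (4 - 2)²*(-35)) = (-4 - 51) - (14 + (4 - 2)²*(-35)) = -55 - (14 + 2²*(-35)) = -55 - (14 + 4*(-35)) = -55 - (14 - 140) = -55 - 1*(-126) = -55 + 126 = 71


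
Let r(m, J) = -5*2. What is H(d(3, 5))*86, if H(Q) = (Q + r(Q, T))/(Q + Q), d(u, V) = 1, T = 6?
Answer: -387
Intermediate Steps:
r(m, J) = -10
H(Q) = (-10 + Q)/(2*Q) (H(Q) = (Q - 10)/(Q + Q) = (-10 + Q)/((2*Q)) = (-10 + Q)*(1/(2*Q)) = (-10 + Q)/(2*Q))
H(d(3, 5))*86 = ((½)*(-10 + 1)/1)*86 = ((½)*1*(-9))*86 = -9/2*86 = -387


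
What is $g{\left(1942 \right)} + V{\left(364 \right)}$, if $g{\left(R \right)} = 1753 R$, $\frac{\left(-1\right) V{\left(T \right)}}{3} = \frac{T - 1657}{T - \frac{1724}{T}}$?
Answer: $\frac{111297982907}{32693} \approx 3.4043 \cdot 10^{6}$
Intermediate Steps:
$V{\left(T \right)} = - \frac{3 \left(-1657 + T\right)}{T - \frac{1724}{T}}$ ($V{\left(T \right)} = - 3 \frac{T - 1657}{T - \frac{1724}{T}} = - 3 \frac{-1657 + T}{T - \frac{1724}{T}} = - \frac{3 \left(-1657 + T\right)}{T - \frac{1724}{T}}$)
$g{\left(1942 \right)} + V{\left(364 \right)} = 1753 \cdot 1942 + 3 \cdot 364 \frac{1}{-1724 + 364^{2}} \left(1657 - 364\right) = 3404326 + 3 \cdot 364 \frac{1}{-1724 + 132496} \left(1657 - 364\right) = 3404326 + 3 \cdot 364 \cdot \frac{1}{130772} \cdot 1293 = 3404326 + \frac{352989}{32693} = \frac{111297982907}{32693}$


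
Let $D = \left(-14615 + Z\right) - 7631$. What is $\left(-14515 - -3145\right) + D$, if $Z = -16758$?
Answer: $-50374$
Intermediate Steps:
$D = -39004$ ($D = \left(-14615 - 16758\right) - 7631 = -31373 - 7631 = -39004$)
$\left(-14515 - -3145\right) + D = \left(-14515 - -3145\right) - 39004 = \left(-14515 + 3145\right) - 39004 = -11370 - 39004 = -50374$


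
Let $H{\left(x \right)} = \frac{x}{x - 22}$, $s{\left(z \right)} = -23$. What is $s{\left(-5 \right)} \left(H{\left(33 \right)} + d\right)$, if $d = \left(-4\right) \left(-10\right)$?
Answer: $-989$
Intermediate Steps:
$d = 40$
$H{\left(x \right)} = \frac{x}{-22 + x}$
$s{\left(-5 \right)} \left(H{\left(33 \right)} + d\right) = - 23 \left(\frac{33}{-22 + 33} + 40\right) = - 23 \left(\frac{33}{11} + 40\right) = - 23 \left(33 \cdot \frac{1}{11} + 40\right) = - 23 \left(3 + 40\right) = \left(-23\right) 43 = -989$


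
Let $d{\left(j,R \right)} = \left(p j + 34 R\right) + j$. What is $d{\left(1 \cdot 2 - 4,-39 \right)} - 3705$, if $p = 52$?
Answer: $-5137$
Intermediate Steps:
$d{\left(j,R \right)} = 34 R + 53 j$ ($d{\left(j,R \right)} = \left(52 j + 34 R\right) + j = \left(34 R + 52 j\right) + j = 34 R + 53 j$)
$d{\left(1 \cdot 2 - 4,-39 \right)} - 3705 = \left(34 \left(-39\right) + 53 \left(1 \cdot 2 - 4\right)\right) - 3705 = \left(-1326 + 53 \left(2 - 4\right)\right) - 3705 = \left(-1326 + 53 \left(-2\right)\right) - 3705 = \left(-1326 - 106\right) - 3705 = -1432 - 3705 = -5137$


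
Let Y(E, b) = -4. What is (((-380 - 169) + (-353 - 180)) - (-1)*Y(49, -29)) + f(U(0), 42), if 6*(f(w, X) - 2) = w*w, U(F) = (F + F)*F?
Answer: -1084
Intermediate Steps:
U(F) = 2*F² (U(F) = (2*F)*F = 2*F²)
f(w, X) = 2 + w²/6 (f(w, X) = 2 + (w*w)/6 = 2 + w²/6)
(((-380 - 169) + (-353 - 180)) - (-1)*Y(49, -29)) + f(U(0), 42) = (((-380 - 169) + (-353 - 180)) - (-1)*(-4)) + (2 + (2*0²)²/6) = ((-549 - 533) - 1*4) + (2 + (2*0)²/6) = (-1082 - 4) + (2 + (⅙)*0²) = -1086 + (2 + (⅙)*0) = -1086 + (2 + 0) = -1086 + 2 = -1084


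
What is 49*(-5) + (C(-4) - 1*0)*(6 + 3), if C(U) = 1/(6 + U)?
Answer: -481/2 ≈ -240.50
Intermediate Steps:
49*(-5) + (C(-4) - 1*0)*(6 + 3) = 49*(-5) + (1/(6 - 4) - 1*0)*(6 + 3) = -245 + (1/2 + 0)*9 = -245 + (½ + 0)*9 = -245 + (½)*9 = -245 + 9/2 = -481/2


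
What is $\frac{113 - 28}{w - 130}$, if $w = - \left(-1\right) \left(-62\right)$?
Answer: $- \frac{85}{192} \approx -0.44271$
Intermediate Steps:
$w = -62$ ($w = \left(-1\right) 62 = -62$)
$\frac{113 - 28}{w - 130} = \frac{113 - 28}{-62 - 130} = \frac{113 - 28}{-192} = 85 \left(- \frac{1}{192}\right) = - \frac{85}{192}$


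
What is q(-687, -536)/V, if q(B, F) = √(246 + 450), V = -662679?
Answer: -2*√174/662679 ≈ -3.9811e-5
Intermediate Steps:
q(B, F) = 2*√174 (q(B, F) = √696 = 2*√174)
q(-687, -536)/V = (2*√174)/(-662679) = (2*√174)*(-1/662679) = -2*√174/662679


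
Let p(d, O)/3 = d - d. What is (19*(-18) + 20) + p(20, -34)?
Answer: -322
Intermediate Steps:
p(d, O) = 0 (p(d, O) = 3*(d - d) = 3*0 = 0)
(19*(-18) + 20) + p(20, -34) = (19*(-18) + 20) + 0 = (-342 + 20) + 0 = -322 + 0 = -322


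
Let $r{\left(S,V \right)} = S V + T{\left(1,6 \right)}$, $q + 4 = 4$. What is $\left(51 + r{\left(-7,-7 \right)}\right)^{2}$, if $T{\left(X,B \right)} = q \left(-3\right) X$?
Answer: $10000$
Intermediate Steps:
$q = 0$ ($q = -4 + 4 = 0$)
$T{\left(X,B \right)} = 0$ ($T{\left(X,B \right)} = 0 \left(-3\right) X = 0 X = 0$)
$r{\left(S,V \right)} = S V$ ($r{\left(S,V \right)} = S V + 0 = S V$)
$\left(51 + r{\left(-7,-7 \right)}\right)^{2} = \left(51 - -49\right)^{2} = \left(51 + 49\right)^{2} = 100^{2} = 10000$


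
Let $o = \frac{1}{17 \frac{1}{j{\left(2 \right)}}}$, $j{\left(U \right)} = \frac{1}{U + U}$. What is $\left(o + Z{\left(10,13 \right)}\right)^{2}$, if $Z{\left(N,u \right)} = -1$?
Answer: $\frac{4489}{4624} \approx 0.9708$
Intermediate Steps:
$j{\left(U \right)} = \frac{1}{2 U}$
$o = \frac{1}{68}$ ($o = \frac{1}{17 \frac{1}{\frac{1}{2} \cdot \frac{1}{2}}} = \frac{1}{17 \frac{1}{\frac{1}{4}}} = \frac{1}{17 \cdot 4} = \frac{1}{68} \approx 0.014706$)
$\left(o + Z{\left(10,13 \right)}\right)^{2} = \left(\frac{1}{68} - 1\right)^{2} = \left(- \frac{67}{68}\right)^{2} = \frac{4489}{4624}$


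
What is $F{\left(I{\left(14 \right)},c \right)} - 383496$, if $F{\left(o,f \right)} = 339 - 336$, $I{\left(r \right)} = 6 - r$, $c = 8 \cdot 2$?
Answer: $-383493$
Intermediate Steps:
$c = 16$
$F{\left(o,f \right)} = 3$ ($F{\left(o,f \right)} = 339 - 336 = 3$)
$F{\left(I{\left(14 \right)},c \right)} - 383496 = 3 - 383496 = -383493$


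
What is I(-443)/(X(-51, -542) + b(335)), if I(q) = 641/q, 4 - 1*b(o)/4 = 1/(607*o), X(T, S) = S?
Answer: 130344145/47383046982 ≈ 0.0027509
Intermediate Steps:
b(o) = 16 - 4/(607*o)
I(-443)/(X(-51, -542) + b(335)) = (641/(-443))/(-542 + (16 - 4/607/335)) = (641*(-1/443))/(-542 + (16 - 4/607*1/335)) = -641/(443*(-542 + (16 - 4/203345))) = -641/(443*(-542 + 3253516/203345)) = -641/(443*(-106959474/203345)) = -641/443*(-203345/106959474) = 130344145/47383046982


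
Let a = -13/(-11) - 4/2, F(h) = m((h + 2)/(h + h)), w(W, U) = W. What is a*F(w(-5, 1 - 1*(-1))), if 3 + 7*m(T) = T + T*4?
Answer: 27/154 ≈ 0.17532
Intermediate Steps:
m(T) = -3/7 + 5*T/7 (m(T) = -3/7 + (T + T*4)/7 = -3/7 + (T + 4*T)/7 = -3/7 + (5*T)/7 = -3/7 + 5*T/7)
F(h) = -3/7 + 5*(2 + h)/(14*h) (F(h) = -3/7 + 5*((h + 2)/(h + h))/7 = -3/7 + 5*((2 + h)/((2*h)))/7 = -3/7 + 5*((2 + h)*(1/(2*h)))/7 = -3/7 + 5*((2 + h)/(2*h))/7 = -3/7 + 5*(2 + h)/(14*h))
a = -9/11 (a = -13*(-1/11) - 4*½ = 13/11 - 2 = -9/11 ≈ -0.81818)
a*F(w(-5, 1 - 1*(-1))) = -9*(10 - 1*(-5))/(154*(-5)) = -9*(-1)*(10 + 5)/(154*5) = -9*(-1)*15/(154*5) = -9/11*(-3/14) = 27/154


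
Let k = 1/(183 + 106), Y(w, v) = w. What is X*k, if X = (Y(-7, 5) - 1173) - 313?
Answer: -1493/289 ≈ -5.1661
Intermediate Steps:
X = -1493 (X = (-7 - 1173) - 313 = -1180 - 313 = -1493)
k = 1/289 ≈ 0.0034602
X*k = -1493*1/289 = -1493/289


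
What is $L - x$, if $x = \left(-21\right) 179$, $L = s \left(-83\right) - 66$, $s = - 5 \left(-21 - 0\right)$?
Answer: $-5022$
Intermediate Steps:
$s = 105$ ($s = - 5 \left(-21 + 0\right) = \left(-5\right) \left(-21\right) = 105$)
$L = -8781$ ($L = 105 \left(-83\right) - 66 = -8715 - 66 = -8781$)
$x = -3759$
$L - x = -8781 - -3759 = -8781 + 3759 = -5022$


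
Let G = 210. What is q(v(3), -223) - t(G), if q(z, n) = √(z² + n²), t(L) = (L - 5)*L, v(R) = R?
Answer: -43050 + √49738 ≈ -42827.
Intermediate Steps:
t(L) = L*(-5 + L) (t(L) = (-5 + L)*L = L*(-5 + L))
q(z, n) = √(n² + z²)
q(v(3), -223) - t(G) = √((-223)² + 3²) - 210*(-5 + 210) = √(49729 + 9) - 210*205 = √49738 - 1*43050 = √49738 - 43050 = -43050 + √49738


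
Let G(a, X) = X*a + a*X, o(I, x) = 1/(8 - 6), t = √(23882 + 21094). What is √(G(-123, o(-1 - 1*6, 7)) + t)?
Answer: √(-123 + 4*√2811) ≈ 9.4380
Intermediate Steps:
t = 4*√2811 (t = √44976 = 4*√2811 ≈ 212.08)
o(I, x) = ½ (o(I, x) = 1/2 = ½)
G(a, X) = 2*X*a (G(a, X) = X*a + X*a = 2*X*a)
√(G(-123, o(-1 - 1*6, 7)) + t) = √(2*(½)*(-123) + 4*√2811) = √(-123 + 4*√2811)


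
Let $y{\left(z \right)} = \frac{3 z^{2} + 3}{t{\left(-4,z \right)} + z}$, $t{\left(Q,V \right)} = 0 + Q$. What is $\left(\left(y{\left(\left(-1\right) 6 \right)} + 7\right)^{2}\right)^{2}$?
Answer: $\frac{2825761}{10000} \approx 282.58$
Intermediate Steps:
$t{\left(Q,V \right)} = Q$
$y{\left(z \right)} = \frac{3 + 3 z^{2}}{-4 + z}$ ($y{\left(z \right)} = \frac{3 z^{2} + 3}{-4 + z} = \frac{3 + 3 z^{2}}{-4 + z}$)
$\left(\left(y{\left(\left(-1\right) 6 \right)} + 7\right)^{2}\right)^{2} = \left(\left(\frac{3 \left(1 + \left(\left(-1\right) 6\right)^{2}\right)}{-4 - 6} + 7\right)^{2}\right)^{2} = \left(\left(\frac{3 \left(1 + \left(-6\right)^{2}\right)}{-4 - 6} + 7\right)^{2}\right)^{2} = \left(\left(\frac{3 \left(1 + 36\right)}{-10} + 7\right)^{2}\right)^{2} = \left(\left(3 \left(- \frac{1}{10}\right) 37 + 7\right)^{2}\right)^{2} = \left(\left(- \frac{111}{10} + 7\right)^{2}\right)^{2} = \left(\left(- \frac{41}{10}\right)^{2}\right)^{2} = \left(\frac{1681}{100}\right)^{2} = \frac{2825761}{10000}$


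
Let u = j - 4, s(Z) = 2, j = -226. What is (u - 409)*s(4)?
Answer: -1278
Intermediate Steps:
u = -230 (u = -226 - 4 = -230)
(u - 409)*s(4) = (-230 - 409)*2 = -639*2 = -1278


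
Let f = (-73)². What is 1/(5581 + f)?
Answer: 1/10910 ≈ 9.1659e-5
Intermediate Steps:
f = 5329
1/(5581 + f) = 1/(5581 + 5329) = 1/10910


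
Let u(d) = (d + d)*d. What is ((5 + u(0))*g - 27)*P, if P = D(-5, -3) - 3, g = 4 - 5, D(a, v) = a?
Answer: 256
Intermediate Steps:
u(d) = 2*d² (u(d) = (2*d)*d = 2*d²)
g = -1
P = -8 (P = -5 - 3 = -8)
((5 + u(0))*g - 27)*P = ((5 + 2*0²)*(-1) - 27)*(-8) = ((5 + 2*0)*(-1) - 27)*(-8) = ((5 + 0)*(-1) - 27)*(-8) = (5*(-1) - 27)*(-8) = (-5 - 27)*(-8) = -32*(-8) = 256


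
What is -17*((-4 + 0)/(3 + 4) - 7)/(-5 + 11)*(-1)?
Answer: -901/42 ≈ -21.452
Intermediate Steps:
-17*((-4 + 0)/(3 + 4) - 7)/(-5 + 11)*(-1) = -17*(-4/7 - 7)/6*(-1) = -(-901)/(7*6)*(-1) = -17*(-53/42)*(-1) = (901/42)*(-1) = -901/42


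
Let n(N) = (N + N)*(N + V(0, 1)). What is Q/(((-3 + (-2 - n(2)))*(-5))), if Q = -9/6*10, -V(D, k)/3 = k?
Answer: -3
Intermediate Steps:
V(D, k) = -3*k
Q = -15 (Q = -9/6*10 = -9*1/6*10 = -3/2*10 = -15)
n(N) = 2*N*(-3 + N) (n(N) = (N + N)*(N - 3*1) = (2*N)*(N - 3) = (2*N)*(-3 + N) = 2*N*(-3 + N))
Q/(((-3 + (-2 - n(2)))*(-5))) = -15*(-1/(5*(-3 + (-2 - 2*2*(-3 + 2))))) = -15*(-1/(5*(-3 + (-2 - 2*2*(-1))))) = -15*(-1/(5*(-3 + (-2 - 1*(-4))))) = -15*(-1/(5*(-3 + (-2 + 4)))) = -15*(-1/(5*(-3 + 2))) = -15/((-1*(-5))) = -15/5 = -15*1/5 = -3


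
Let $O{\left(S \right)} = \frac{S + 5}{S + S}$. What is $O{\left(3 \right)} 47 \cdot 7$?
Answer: $\frac{1316}{3} \approx 438.67$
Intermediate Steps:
$O{\left(S \right)} = \frac{5 + S}{2 S}$
$O{\left(3 \right)} 47 \cdot 7 = \frac{5 + 3}{2 \cdot 3} \cdot 47 \cdot 7 = \frac{1}{2} \cdot \frac{1}{3} \cdot 8 \cdot 47 \cdot 7 = \frac{4}{3} \cdot 47 \cdot 7 = \frac{188}{3} \cdot 7 = \frac{1316}{3}$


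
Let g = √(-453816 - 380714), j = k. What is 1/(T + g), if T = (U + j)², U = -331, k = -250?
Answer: 337561/113948263251 - I*√834530/113948263251 ≈ 2.9624e-6 - 8.017e-9*I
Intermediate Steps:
j = -250
g = I*√834530 (g = √(-834530) = I*√834530 ≈ 913.53*I)
T = 337561 (T = (-331 - 250)² = (-581)² = 337561)
1/(T + g) = 1/(337561 + I*√834530)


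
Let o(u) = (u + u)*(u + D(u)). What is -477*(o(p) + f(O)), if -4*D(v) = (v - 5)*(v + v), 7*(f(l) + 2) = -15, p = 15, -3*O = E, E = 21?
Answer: 6024033/7 ≈ 8.6058e+5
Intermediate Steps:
O = -7 (O = -⅓*21 = -7)
f(l) = -29/7 (f(l) = -2 + (⅐)*(-15) = -2 - 15/7 = -29/7)
D(v) = -v*(-5 + v)/2 (D(v) = -(v - 5)*(v + v)/4 = -(-5 + v)*2*v/4 = -v*(-5 + v)/2)
o(u) = 2*u*(u + u*(5 - u)/2) (o(u) = (u + u)*(u + u*(5 - u)/2) = (2*u)*(u + u*(5 - u)/2) = 2*u*(u + u*(5 - u)/2))
-477*(o(p) + f(O)) = -477*(15²*(7 - 1*15) - 29/7) = -477*(225*(7 - 15) - 29/7) = -477*(225*(-8) - 29/7) = -477*(-1800 - 29/7) = -477*(-12629/7) = 6024033/7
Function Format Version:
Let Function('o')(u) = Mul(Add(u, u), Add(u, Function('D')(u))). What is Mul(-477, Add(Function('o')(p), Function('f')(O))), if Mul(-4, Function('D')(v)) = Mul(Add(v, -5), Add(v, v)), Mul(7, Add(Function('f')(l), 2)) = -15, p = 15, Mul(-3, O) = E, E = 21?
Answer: Rational(6024033, 7) ≈ 8.6058e+5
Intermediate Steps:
O = -7 (O = Mul(Rational(-1, 3), 21) = -7)
Function('f')(l) = Rational(-29, 7) (Function('f')(l) = Add(-2, Mul(Rational(1, 7), -15)) = Add(-2, Rational(-15, 7)) = Rational(-29, 7))
Function('D')(v) = Mul(Rational(-1, 2), v, Add(-5, v)) (Function('D')(v) = Mul(Rational(-1, 4), Mul(Add(v, -5), Add(v, v))) = Mul(Rational(-1, 4), Mul(Add(-5, v), Mul(2, v))) = Mul(Rational(-1, 4), Mul(2, v, Add(-5, v))) = Mul(Rational(-1, 2), v, Add(-5, v)))
Function('o')(u) = Mul(2, u, Add(u, Mul(Rational(1, 2), u, Add(5, Mul(-1, u))))) (Function('o')(u) = Mul(Add(u, u), Add(u, Mul(Rational(1, 2), u, Add(5, Mul(-1, u))))) = Mul(Mul(2, u), Add(u, Mul(Rational(1, 2), u, Add(5, Mul(-1, u))))) = Mul(2, u, Add(u, Mul(Rational(1, 2), u, Add(5, Mul(-1, u))))))
Mul(-477, Add(Function('o')(p), Function('f')(O))) = Mul(-477, Add(Mul(Pow(15, 2), Add(7, Mul(-1, 15))), Rational(-29, 7))) = Mul(-477, Add(Mul(225, Add(7, -15)), Rational(-29, 7))) = Mul(-477, Add(Mul(225, -8), Rational(-29, 7))) = Mul(-477, Add(-1800, Rational(-29, 7))) = Mul(-477, Rational(-12629, 7)) = Rational(6024033, 7)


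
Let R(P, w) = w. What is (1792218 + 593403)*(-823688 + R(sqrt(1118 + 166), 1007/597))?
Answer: -391035669885903/199 ≈ -1.9650e+12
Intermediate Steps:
(1792218 + 593403)*(-823688 + R(sqrt(1118 + 166), 1007/597)) = (1792218 + 593403)*(-823688 + 1007/597) = 2385621*(-823688 + 1007*(1/597)) = 2385621*(-823688 + 1007/597) = 2385621*(-491740729/597) = -391035669885903/199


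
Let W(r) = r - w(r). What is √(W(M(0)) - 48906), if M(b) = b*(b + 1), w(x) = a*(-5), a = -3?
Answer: I*√48921 ≈ 221.18*I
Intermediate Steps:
w(x) = 15 (w(x) = -3*(-5) = 15)
M(b) = b*(1 + b)
W(r) = -15 + r (W(r) = r - 1*15 = r - 15 = -15 + r)
√(W(M(0)) - 48906) = √((-15 + 0*(1 + 0)) - 48906) = √((-15 + 0*1) - 48906) = √((-15 + 0) - 48906) = √(-15 - 48906) = √(-48921) = I*√48921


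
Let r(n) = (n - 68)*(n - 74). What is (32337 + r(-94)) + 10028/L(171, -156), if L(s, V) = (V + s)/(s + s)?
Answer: 1440957/5 ≈ 2.8819e+5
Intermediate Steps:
r(n) = (-74 + n)*(-68 + n) (r(n) = (-68 + n)*(-74 + n) = (-74 + n)*(-68 + n))
L(s, V) = (V + s)/(2*s) (L(s, V) = (V + s)/((2*s)) = (V + s)*(1/(2*s)) = (V + s)/(2*s))
(32337 + r(-94)) + 10028/L(171, -156) = (32337 + (5032 + (-94)² - 142*(-94))) + 10028/(((½)*(-156 + 171)/171)) = (32337 + (5032 + 8836 + 13348)) + 10028/(((½)*(1/171)*15)) = (32337 + 27216) + 10028/(5/114) = 59553 + 10028*(114/5) = 59553 + 1143192/5 = 1440957/5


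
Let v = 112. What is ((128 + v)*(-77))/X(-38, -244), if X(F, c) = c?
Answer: 4620/61 ≈ 75.738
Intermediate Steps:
((128 + v)*(-77))/X(-38, -244) = ((128 + 112)*(-77))/(-244) = (240*(-77))*(-1/244) = -18480*(-1/244) = 4620/61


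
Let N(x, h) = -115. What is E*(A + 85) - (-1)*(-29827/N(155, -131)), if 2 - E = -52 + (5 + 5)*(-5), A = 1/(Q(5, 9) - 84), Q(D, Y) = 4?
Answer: 418511/46 ≈ 9098.1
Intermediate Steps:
A = -1/80 (A = 1/(4 - 84) = 1/(-80) = -1/80 ≈ -0.012500)
E = 104 (E = 2 - (-52 + (5 + 5)*(-5)) = 2 - (-52 + 10*(-5)) = 2 - (-52 - 50) = 2 - 1*(-102) = 2 + 102 = 104)
E*(A + 85) - (-1)*(-29827/N(155, -131)) = 104*(-1/80 + 85) - (-1)*(-29827/(-115)) = 104*(6799/80) - (-1)*(-29827*(-1/115)) = 88387/10 - (-1)*29827/115 = 88387/10 - 1*(-29827/115) = 88387/10 + 29827/115 = 418511/46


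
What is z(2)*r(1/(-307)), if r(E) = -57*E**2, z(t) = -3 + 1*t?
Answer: 57/94249 ≈ 0.00060478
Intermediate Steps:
z(t) = -3 + t
z(2)*r(1/(-307)) = (-3 + 2)*(-57*(1/(-307))**2) = -(-57)*(-1/307)**2 = -(-57)/94249 = -1*(-57/94249) = 57/94249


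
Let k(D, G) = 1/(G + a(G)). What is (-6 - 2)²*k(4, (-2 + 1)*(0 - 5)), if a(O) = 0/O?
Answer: 64/5 ≈ 12.800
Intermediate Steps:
a(O) = 0
k(D, G) = 1/G (k(D, G) = 1/(G + 0) = 1/G)
(-6 - 2)²*k(4, (-2 + 1)*(0 - 5)) = (-6 - 2)²/(((-2 + 1)*(0 - 5))) = (-8)²/((-1*(-5))) = 64/5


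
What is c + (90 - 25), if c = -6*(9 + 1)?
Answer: 5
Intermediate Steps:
c = -60 (c = -6*10 = -60)
c + (90 - 25) = -60 + (90 - 25) = -60 + 65 = 5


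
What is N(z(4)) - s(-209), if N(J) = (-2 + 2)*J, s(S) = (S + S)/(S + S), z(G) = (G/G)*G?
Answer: -1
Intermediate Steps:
z(G) = G (z(G) = 1*G = G)
s(S) = 1 (s(S) = (2*S)/((2*S)) = (2*S)*(1/(2*S)) = 1)
N(J) = 0 (N(J) = 0*J = 0)
N(z(4)) - s(-209) = 0 - 1*1 = 0 - 1 = -1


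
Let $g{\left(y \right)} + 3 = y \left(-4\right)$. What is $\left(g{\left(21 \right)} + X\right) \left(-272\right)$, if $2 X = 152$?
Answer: $2992$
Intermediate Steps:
$X = 76$ ($X = \frac{1}{2} \cdot 152 = 76$)
$g{\left(y \right)} = -3 - 4 y$ ($g{\left(y \right)} = -3 + y \left(-4\right) = -3 - 4 y$)
$\left(g{\left(21 \right)} + X\right) \left(-272\right) = \left(\left(-3 - 84\right) + 76\right) \left(-272\right) = \left(-87 + 76\right) \left(-272\right) = \left(-11\right) \left(-272\right) = 2992$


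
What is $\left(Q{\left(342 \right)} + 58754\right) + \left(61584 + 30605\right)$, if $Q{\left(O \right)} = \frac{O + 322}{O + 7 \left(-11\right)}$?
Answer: $\frac{40000559}{265} \approx 1.5095 \cdot 10^{5}$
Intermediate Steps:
$Q{\left(O \right)} = \frac{322 + O}{-77 + O}$ ($Q{\left(O \right)} = \frac{322 + O}{O - 77} = \frac{322 + O}{-77 + O}$)
$\left(Q{\left(342 \right)} + 58754\right) + \left(61584 + 30605\right) = \left(\frac{322 + 342}{-77 + 342} + 58754\right) + \left(61584 + 30605\right) = \left(\frac{1}{265} \cdot 664 + 58754\right) + 92189 = \left(\frac{664}{265} + 58754\right) + 92189 = \frac{15570474}{265} + 92189 = \frac{40000559}{265}$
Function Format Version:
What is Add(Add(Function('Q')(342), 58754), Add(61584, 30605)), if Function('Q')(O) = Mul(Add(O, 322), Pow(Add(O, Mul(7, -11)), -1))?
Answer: Rational(40000559, 265) ≈ 1.5095e+5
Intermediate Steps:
Function('Q')(O) = Mul(Pow(Add(-77, O), -1), Add(322, O)) (Function('Q')(O) = Mul(Add(322, O), Pow(Add(O, -77), -1)) = Mul(Add(322, O), Pow(Add(-77, O), -1)) = Mul(Pow(Add(-77, O), -1), Add(322, O)))
Add(Add(Function('Q')(342), 58754), Add(61584, 30605)) = Add(Add(Mul(Pow(Add(-77, 342), -1), Add(322, 342)), 58754), Add(61584, 30605)) = Add(Add(Mul(Pow(265, -1), 664), 58754), 92189) = Add(Add(Mul(Rational(1, 265), 664), 58754), 92189) = Add(Add(Rational(664, 265), 58754), 92189) = Add(Rational(15570474, 265), 92189) = Rational(40000559, 265)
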